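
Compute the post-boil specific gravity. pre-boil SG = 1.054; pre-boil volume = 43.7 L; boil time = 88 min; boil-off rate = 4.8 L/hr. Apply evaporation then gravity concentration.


V_post = V_pre − rate·(t/60);  SG_post = 1 + (SG_pre−1)·V_pre/V_post
V_post = 43.7 − 4.8·(88/60) = 36.6600
SG_post = 1 + (1.054 − 1)·43.7/36.6600

1.0644


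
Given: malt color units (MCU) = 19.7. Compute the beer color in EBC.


SRM = 1.4922·MCU^0.6859;  EBC = SRM·1.97
SRM = 1.4922·19.7^0.6859 = 11.5266
EBC = 11.5266·1.97

22.7074 EBC


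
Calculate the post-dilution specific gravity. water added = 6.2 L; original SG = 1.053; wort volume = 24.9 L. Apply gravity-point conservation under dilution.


SG_new = 1 + (SG_old − 1)·V_old/(V_old + V_water)
pts = (1.053 − 1)·1000·24.9/(24.9 + 6.2) = 42.4341
SG_new = 1 + 42.4341/1000

1.0424


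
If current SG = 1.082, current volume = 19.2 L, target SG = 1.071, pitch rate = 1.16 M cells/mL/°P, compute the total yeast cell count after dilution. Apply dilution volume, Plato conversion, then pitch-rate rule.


V_w = V·((SG_c−1)/(SG_t−1)−1);  °P = 259 − 259/SG_t;  cells = rate·(V+V_w)·°P
V_w = 19.2·((1.082−1)/(1.071−1)−1) = 2.9746
V_final = 19.2 + 2.9746 = 22.1746
°P = 259 − 259/1.071 = 17.1699
cells = 1.16·22.1746·17.1699

441.6552 billion cells


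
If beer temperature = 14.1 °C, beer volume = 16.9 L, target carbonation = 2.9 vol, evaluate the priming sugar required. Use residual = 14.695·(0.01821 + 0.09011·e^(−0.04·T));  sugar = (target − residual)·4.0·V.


residual = 14.695·(0.01821 + 0.09011·e^(−0.04·14.1)) = 1.0210
sugar = (2.9 − 1.0210)·4.0·16.9

127.0236 g


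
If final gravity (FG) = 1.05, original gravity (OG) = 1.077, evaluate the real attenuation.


AA = (OG−FG)/(OG−1)·100;  RA = AA·0.8192
AA = (1.077 − 1.05)/(1.077 − 1)·100 = 35.0649
RA = 35.0649·0.8192

28.7252 %


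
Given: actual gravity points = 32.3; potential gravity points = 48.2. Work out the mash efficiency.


efficiency = actual / potential × 100
efficiency = 32.3 / 48.2 × 100

67.0124 %


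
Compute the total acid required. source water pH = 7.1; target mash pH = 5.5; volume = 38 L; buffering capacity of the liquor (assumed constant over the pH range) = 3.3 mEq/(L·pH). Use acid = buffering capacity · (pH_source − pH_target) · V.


acid = 3.3 · (7.1 − 5.5) · 38

200.6400 mEq


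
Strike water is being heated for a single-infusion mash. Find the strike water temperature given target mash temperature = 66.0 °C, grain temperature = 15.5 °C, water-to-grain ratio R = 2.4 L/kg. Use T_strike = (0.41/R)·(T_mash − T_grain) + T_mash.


T_strike = (0.41/2.4)·(66.0 − 15.5) + 66.0

74.6271 °C


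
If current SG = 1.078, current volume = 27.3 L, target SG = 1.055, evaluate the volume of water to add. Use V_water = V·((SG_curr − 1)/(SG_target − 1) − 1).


V_water = 27.3·((1.078 − 1)/(1.055 − 1) − 1)

11.4164 L


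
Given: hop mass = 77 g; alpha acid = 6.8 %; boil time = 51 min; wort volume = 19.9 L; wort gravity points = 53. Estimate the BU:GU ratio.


U = 1.65·0.000125^(GP/1000)·(1−e^(−0.04t))/4.15;  IBU = (α/100)·m·U·1000/V;  BU:GU = IBU/GP
U = 1.65·0.000125^(53/1000)·(1−e^(−0.04·51))/4.15 = 0.2148
IBU = (6.8/100)·77·0.2148·1000/19.9 = 56.5228
BU:GU = 56.5228/53

1.0665


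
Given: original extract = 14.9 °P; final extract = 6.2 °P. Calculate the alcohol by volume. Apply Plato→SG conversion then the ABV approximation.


SG = 259/(259 − P);  ABV = (OG − FG)·131.25
OG = 259/(259 − 14.9) = 1.0610
FG = 259/(259 − 6.2) = 1.0245
ABV = (1.0610 − 1.0245)·131.25

4.7926 % ABV


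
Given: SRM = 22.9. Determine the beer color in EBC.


EBC = SRM · 1.97
EBC = 22.9 · 1.97

45.1130 EBC


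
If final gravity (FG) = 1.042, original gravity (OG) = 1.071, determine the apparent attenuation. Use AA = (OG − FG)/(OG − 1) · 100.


AA = (1.071 − 1.042)/(1.071 − 1) · 100

40.8451 %


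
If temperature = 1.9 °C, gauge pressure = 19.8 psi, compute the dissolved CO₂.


vols = (P + 14.695)·(0.01821 + 0.09011·e^(−0.04·T))
vols = (19.8 + 14.695)·(0.01821 + 0.09011·e^(−0.04·1.9))

3.5090 volumes


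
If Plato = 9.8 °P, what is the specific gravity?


SG = 259/(259 − P)
SG = 259/(259 − 9.8)

1.0393


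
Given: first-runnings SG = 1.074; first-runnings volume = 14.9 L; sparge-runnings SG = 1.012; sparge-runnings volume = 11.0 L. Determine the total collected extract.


total = Σ (SG_i − 1)·1000·V_i
first = (1.074 − 1)·1000·14.9 = 1102.6000
sparge = (1.012 − 1)·1000·11.0 = 132.0000
total = 1102.6000 + 132.0000

1234.6000 gravity·L


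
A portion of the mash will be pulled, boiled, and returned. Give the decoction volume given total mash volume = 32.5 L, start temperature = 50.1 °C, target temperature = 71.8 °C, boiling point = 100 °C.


V_dec = V_total·(T_target − T_start)/(T_boil − T_start)
V_dec = 32.5·(71.8 − 50.1)/(100 − 50.1)

14.1333 L


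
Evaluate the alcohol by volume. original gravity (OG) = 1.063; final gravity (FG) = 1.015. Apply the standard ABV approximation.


ABV = (OG − FG) · 131.25
ABV = (1.063 − 1.015) · 131.25

6.3000 % ABV


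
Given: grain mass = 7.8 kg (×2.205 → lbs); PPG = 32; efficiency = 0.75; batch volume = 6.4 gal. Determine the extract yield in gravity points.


points = lbs × PPG × eff / vol
lbs = 7.8 × 2.205 = 17.1990
points = 17.1990 × 32 × 0.75 / 6.4

64.4963 points


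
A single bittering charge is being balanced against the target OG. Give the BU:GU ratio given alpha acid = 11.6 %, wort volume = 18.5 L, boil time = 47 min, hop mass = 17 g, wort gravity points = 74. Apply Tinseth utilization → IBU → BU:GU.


U = 1.65·0.000125^(GP/1000)·(1−e^(−0.04t))/4.15;  IBU = (α/100)·m·U·1000/V;  BU:GU = IBU/GP
U = 1.65·0.000125^(74/1000)·(1−e^(−0.04·47))/4.15 = 0.1733
IBU = (11.6/100)·17·0.1733·1000/18.5 = 18.4687
BU:GU = 18.4687/74

0.2496


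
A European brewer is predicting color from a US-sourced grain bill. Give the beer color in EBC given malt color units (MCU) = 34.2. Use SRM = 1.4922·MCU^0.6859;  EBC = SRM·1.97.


SRM = 1.4922·34.2^0.6859 = 16.8273
EBC = 16.8273·1.97

33.1499 EBC


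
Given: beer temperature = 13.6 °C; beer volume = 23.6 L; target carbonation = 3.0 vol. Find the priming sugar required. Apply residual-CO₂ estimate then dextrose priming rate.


residual = 14.695·(0.01821 + 0.09011·e^(−0.04·T));  sugar = (target − residual)·4.0·V
residual = 14.695·(0.01821 + 0.09011·e^(−0.04·13.6)) = 1.0362
sugar = (3.0 − 1.0362)·4.0·23.6

185.3854 g


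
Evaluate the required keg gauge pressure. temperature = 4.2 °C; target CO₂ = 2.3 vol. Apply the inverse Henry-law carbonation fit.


psi = vols/(0.01821 + 0.09011·e^(−0.04·T)) − 14.695
psi = 2.3/(0.01821 + 0.09011·e^(−0.04·4.2)) − 14.695

9.6733 psi


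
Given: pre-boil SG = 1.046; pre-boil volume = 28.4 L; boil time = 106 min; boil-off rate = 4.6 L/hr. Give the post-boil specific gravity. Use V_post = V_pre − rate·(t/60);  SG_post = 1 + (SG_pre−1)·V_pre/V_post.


V_post = 28.4 − 4.6·(106/60) = 20.2733
SG_post = 1 + (1.046 − 1)·28.4/20.2733

1.0644


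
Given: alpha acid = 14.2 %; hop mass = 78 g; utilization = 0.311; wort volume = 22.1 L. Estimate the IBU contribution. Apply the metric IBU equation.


IBU = (α/100)·mass·U·1000 / V
IBU = (14.2/100)·78·0.311·1000 / 22.1

155.8659 IBU


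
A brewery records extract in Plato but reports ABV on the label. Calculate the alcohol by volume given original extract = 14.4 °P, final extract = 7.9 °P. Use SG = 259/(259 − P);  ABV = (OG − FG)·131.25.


OG = 259/(259 − 14.4) = 1.0589
FG = 259/(259 − 7.9) = 1.0315
ABV = (1.0589 − 1.0315)·131.25

3.5976 % ABV


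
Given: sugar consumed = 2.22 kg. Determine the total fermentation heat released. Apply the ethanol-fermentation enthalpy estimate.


Q = m_sugar · 590 kJ/kg
Q = 2.22 · 590

1309.8000 kJ


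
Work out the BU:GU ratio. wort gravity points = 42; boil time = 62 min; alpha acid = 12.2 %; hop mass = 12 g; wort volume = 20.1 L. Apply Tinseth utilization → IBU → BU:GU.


U = 1.65·0.000125^(GP/1000)·(1−e^(−0.04t))/4.15;  IBU = (α/100)·m·U·1000/V;  BU:GU = IBU/GP
U = 1.65·0.000125^(42/1000)·(1−e^(−0.04·62))/4.15 = 0.2498
IBU = (12.2/100)·12·0.2498·1000/20.1 = 18.1915
BU:GU = 18.1915/42

0.4331


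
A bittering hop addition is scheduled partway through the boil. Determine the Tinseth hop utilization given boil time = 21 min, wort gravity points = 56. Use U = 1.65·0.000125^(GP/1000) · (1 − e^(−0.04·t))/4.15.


bigness = 1.65·0.000125^(56/1000) = 0.9975
boil_factor = (1 − e^(−0.04·21))/4.15 = 0.1369
U = 0.9975 · 0.1369

0.1366


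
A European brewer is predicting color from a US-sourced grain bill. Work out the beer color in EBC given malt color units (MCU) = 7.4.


SRM = 1.4922·MCU^0.6859;  EBC = SRM·1.97
SRM = 1.4922·7.4^0.6859 = 5.8889
EBC = 5.8889·1.97

11.6011 EBC


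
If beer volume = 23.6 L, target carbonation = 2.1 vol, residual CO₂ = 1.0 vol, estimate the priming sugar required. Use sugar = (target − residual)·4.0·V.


sugar = (2.1 − 1.0)·4.0·23.6

103.8400 g


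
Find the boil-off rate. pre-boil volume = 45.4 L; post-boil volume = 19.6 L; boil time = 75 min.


rate = (V_pre − V_post) / (t_min/60)
rate = (45.4 − 19.6) / (75/60)

20.6400 L/hr


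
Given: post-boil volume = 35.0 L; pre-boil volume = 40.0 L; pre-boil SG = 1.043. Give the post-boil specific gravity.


SG_post = 1 + (SG_pre − 1)·V_pre/V_post
pts_pre = (1.043 − 1)·1000 = 43.0000
pts_post = 43.0000·40.0/35.0 = 49.1429
SG_post = 1 + 49.1429/1000

1.0491


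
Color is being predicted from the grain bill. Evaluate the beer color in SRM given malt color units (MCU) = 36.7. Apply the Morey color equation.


SRM = 1.4922 · MCU^0.6859
SRM = 1.4922 · 36.7^0.6859

17.6617 SRM


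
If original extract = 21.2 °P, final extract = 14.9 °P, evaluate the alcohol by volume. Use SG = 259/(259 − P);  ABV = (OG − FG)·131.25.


OG = 259/(259 − 21.2) = 1.0892
FG = 259/(259 − 14.9) = 1.0610
ABV = (1.0892 − 1.0610)·131.25

3.6894 % ABV


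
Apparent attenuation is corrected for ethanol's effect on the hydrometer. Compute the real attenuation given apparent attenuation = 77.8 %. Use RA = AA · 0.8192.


RA = 77.8 · 0.8192

63.7338 %


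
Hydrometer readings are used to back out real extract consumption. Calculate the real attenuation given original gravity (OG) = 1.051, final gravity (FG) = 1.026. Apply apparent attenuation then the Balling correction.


AA = (OG−FG)/(OG−1)·100;  RA = AA·0.8192
AA = (1.051 − 1.026)/(1.051 − 1)·100 = 49.0196
RA = 49.0196·0.8192

40.1569 %


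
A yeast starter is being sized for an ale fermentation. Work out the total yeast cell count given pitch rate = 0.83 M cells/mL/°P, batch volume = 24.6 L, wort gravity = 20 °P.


cells (billions) = rate · V_L · °P
cells = 0.83 · 24.6 · 20

408.3600 billion cells


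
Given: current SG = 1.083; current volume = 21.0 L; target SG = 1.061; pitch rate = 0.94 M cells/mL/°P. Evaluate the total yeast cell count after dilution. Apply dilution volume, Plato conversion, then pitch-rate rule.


V_w = V·((SG_c−1)/(SG_t−1)−1);  °P = 259 − 259/SG_t;  cells = rate·(V+V_w)·°P
V_w = 21.0·((1.083−1)/(1.061−1)−1) = 7.5738
V_final = 21.0 + 7.5738 = 28.5738
°P = 259 − 259/1.061 = 14.8907
cells = 0.94·28.5738·14.8907

399.9536 billion cells


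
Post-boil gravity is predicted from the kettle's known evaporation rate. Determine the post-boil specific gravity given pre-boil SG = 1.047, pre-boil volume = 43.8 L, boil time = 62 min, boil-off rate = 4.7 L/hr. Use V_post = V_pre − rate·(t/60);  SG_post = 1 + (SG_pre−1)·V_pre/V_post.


V_post = 43.8 − 4.7·(62/60) = 38.9433
SG_post = 1 + (1.047 − 1)·43.8/38.9433

1.0529


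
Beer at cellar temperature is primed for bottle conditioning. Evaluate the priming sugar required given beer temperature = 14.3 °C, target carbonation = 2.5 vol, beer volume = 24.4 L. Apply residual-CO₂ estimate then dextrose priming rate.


residual = 14.695·(0.01821 + 0.09011·e^(−0.04·T));  sugar = (target − residual)·4.0·V
residual = 14.695·(0.01821 + 0.09011·e^(−0.04·14.3)) = 1.0149
sugar = (2.5 − 1.0149)·4.0·24.4

144.9409 g


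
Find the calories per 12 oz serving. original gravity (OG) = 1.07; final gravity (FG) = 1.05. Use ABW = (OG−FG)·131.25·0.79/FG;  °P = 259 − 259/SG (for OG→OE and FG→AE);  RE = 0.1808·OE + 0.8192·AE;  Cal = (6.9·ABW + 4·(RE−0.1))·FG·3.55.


ABW = (1.07 − 1.05)·131.25·0.79/1.05 = 1.9750
OE = 259 − 259/1.07 = 16.9439 °P
AE = 259 − 259/1.05 = 12.3333 °P
RE = 0.1808·16.9439 + 0.8192·12.3333 = 13.1669 °P
Cal = (6.9·1.9750 + 4·(13.1669−0.1))·1.05·3.55

245.6244 kcal


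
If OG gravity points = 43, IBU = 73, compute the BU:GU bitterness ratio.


BU:GU = IBU / OG_points
BU:GU = 73 / 43

1.6977


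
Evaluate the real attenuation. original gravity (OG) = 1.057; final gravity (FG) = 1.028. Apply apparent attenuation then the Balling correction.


AA = (OG−FG)/(OG−1)·100;  RA = AA·0.8192
AA = (1.057 − 1.028)/(1.057 − 1)·100 = 50.8772
RA = 50.8772·0.8192

41.6786 %


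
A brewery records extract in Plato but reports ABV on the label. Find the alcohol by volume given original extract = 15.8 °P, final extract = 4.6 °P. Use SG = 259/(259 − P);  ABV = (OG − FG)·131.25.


OG = 259/(259 − 15.8) = 1.0650
FG = 259/(259 − 4.6) = 1.0181
ABV = (1.0650 − 1.0181)·131.25

6.1537 % ABV


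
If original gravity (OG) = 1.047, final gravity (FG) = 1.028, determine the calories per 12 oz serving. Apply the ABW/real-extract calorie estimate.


ABW = (OG−FG)·131.25·0.79/FG;  °P = 259 − 259/SG (for OG→OE and FG→AE);  RE = 0.1808·OE + 0.8192·AE;  Cal = (6.9·ABW + 4·(RE−0.1))·FG·3.55
ABW = (1.047 − 1.028)·131.25·0.79/1.028 = 1.9164
OE = 259 − 259/1.047 = 11.6266 °P
AE = 259 − 259/1.028 = 7.0545 °P
RE = 0.1808·11.6266 + 0.8192·7.0545 = 7.8811 °P
Cal = (6.9·1.9164 + 4·(7.8811−0.1))·1.028·3.55

161.8422 kcal


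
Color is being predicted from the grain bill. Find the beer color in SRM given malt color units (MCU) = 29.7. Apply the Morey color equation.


SRM = 1.4922 · MCU^0.6859
SRM = 1.4922 · 29.7^0.6859

15.2753 SRM


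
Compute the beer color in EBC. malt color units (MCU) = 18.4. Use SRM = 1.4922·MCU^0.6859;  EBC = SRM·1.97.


SRM = 1.4922·18.4^0.6859 = 10.9993
EBC = 10.9993·1.97

21.6686 EBC


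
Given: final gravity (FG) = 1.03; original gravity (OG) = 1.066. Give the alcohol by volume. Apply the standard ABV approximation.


ABV = (OG − FG) · 131.25
ABV = (1.066 − 1.03) · 131.25

4.7250 % ABV


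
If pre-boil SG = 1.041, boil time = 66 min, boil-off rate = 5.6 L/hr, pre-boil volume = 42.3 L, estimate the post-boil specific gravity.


V_post = V_pre − rate·(t/60);  SG_post = 1 + (SG_pre−1)·V_pre/V_post
V_post = 42.3 − 5.6·(66/60) = 36.1400
SG_post = 1 + (1.041 − 1)·42.3/36.1400

1.0480


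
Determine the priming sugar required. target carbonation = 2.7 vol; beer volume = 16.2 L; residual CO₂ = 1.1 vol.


sugar = (target − residual)·4.0·V
sugar = (2.7 − 1.1)·4.0·16.2

103.6800 g


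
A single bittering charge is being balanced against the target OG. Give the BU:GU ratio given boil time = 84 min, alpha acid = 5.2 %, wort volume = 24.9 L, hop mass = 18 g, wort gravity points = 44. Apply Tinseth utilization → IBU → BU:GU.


U = 1.65·0.000125^(GP/1000)·(1−e^(−0.04t))/4.15;  IBU = (α/100)·m·U·1000/V;  BU:GU = IBU/GP
U = 1.65·0.000125^(44/1000)·(1−e^(−0.04·84))/4.15 = 0.2584
IBU = (5.2/100)·18·0.2584·1000/24.9 = 9.7146
BU:GU = 9.7146/44

0.2208


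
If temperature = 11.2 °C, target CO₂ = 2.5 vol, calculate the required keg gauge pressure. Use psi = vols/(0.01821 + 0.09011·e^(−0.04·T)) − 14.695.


psi = 2.5/(0.01821 + 0.09011·e^(−0.04·11.2)) − 14.695

18.2945 psi


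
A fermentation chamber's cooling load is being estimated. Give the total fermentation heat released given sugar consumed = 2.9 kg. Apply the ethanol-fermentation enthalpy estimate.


Q = m_sugar · 590 kJ/kg
Q = 2.9 · 590

1711.0000 kJ


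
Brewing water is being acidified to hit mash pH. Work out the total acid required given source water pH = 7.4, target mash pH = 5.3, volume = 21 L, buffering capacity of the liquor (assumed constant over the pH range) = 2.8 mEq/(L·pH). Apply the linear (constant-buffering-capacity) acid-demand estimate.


acid = buffering capacity · (pH_source − pH_target) · V
acid = 2.8 · (7.4 − 5.3) · 21

123.4800 mEq


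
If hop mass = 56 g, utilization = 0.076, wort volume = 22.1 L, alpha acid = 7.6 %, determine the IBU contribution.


IBU = (α/100)·mass·U·1000 / V
IBU = (7.6/100)·56·0.076·1000 / 22.1

14.6360 IBU


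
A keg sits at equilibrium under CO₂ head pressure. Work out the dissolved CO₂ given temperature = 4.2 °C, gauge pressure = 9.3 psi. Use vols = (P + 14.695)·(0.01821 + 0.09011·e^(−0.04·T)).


vols = (9.3 + 14.695)·(0.01821 + 0.09011·e^(−0.04·4.2))

2.2648 volumes


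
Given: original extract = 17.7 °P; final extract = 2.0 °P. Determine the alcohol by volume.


SG = 259/(259 − P);  ABV = (OG − FG)·131.25
OG = 259/(259 − 17.7) = 1.0734
FG = 259/(259 − 2.0) = 1.0078
ABV = (1.0734 − 1.0078)·131.25

8.6061 % ABV


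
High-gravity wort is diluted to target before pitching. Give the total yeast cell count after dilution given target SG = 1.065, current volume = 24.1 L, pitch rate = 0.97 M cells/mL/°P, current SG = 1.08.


V_w = V·((SG_c−1)/(SG_t−1)−1);  °P = 259 − 259/SG_t;  cells = rate·(V+V_w)·°P
V_w = 24.1·((1.08−1)/(1.065−1)−1) = 5.5615
V_final = 24.1 + 5.5615 = 29.6615
°P = 259 − 259/1.065 = 15.8075
cells = 0.97·29.6615·15.8075

454.8089 billion cells


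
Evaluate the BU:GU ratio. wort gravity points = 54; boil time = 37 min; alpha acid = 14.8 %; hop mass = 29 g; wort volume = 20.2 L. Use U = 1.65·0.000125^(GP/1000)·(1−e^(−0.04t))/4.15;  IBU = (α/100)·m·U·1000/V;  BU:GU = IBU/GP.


U = 1.65·0.000125^(54/1000)·(1−e^(−0.04·37))/4.15 = 0.1890
IBU = (14.8/100)·29·0.1890·1000/20.2 = 40.1604
BU:GU = 40.1604/54

0.7437


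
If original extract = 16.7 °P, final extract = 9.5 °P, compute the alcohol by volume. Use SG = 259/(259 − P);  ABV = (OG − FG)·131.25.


OG = 259/(259 − 16.7) = 1.0689
FG = 259/(259 − 9.5) = 1.0381
ABV = (1.0689 − 1.0381)·131.25

4.0486 % ABV


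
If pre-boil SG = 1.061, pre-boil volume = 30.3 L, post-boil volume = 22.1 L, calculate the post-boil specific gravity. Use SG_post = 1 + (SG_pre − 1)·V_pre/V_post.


pts_pre = (1.061 − 1)·1000 = 61.0000
pts_post = 61.0000·30.3/22.1 = 83.6335
SG_post = 1 + 83.6335/1000

1.0836


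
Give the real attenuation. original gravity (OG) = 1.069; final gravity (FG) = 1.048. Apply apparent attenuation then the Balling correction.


AA = (OG−FG)/(OG−1)·100;  RA = AA·0.8192
AA = (1.069 − 1.048)/(1.069 − 1)·100 = 30.4348
RA = 30.4348·0.8192

24.9322 %


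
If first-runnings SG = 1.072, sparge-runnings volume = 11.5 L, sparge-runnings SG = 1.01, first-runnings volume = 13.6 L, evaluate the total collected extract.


total = Σ (SG_i − 1)·1000·V_i
first = (1.072 − 1)·1000·13.6 = 979.2000
sparge = (1.01 − 1)·1000·11.5 = 115.0000
total = 979.2000 + 115.0000

1094.2000 gravity·L


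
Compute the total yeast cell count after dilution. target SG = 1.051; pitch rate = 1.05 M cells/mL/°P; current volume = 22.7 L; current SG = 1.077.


V_w = V·((SG_c−1)/(SG_t−1)−1);  °P = 259 − 259/SG_t;  cells = rate·(V+V_w)·°P
V_w = 22.7·((1.077−1)/(1.051−1)−1) = 11.5725
V_final = 22.7 + 11.5725 = 34.2725
°P = 259 − 259/1.051 = 12.5680
cells = 1.05·34.2725·12.5680

452.2754 billion cells


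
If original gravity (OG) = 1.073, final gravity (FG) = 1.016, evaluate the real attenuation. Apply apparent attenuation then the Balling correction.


AA = (OG−FG)/(OG−1)·100;  RA = AA·0.8192
AA = (1.073 − 1.016)/(1.073 − 1)·100 = 78.0822
RA = 78.0822·0.8192

63.9649 %


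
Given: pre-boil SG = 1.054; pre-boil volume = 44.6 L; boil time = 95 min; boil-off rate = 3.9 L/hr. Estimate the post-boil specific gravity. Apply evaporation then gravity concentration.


V_post = V_pre − rate·(t/60);  SG_post = 1 + (SG_pre−1)·V_pre/V_post
V_post = 44.6 − 3.9·(95/60) = 38.4250
SG_post = 1 + (1.054 − 1)·44.6/38.4250

1.0627


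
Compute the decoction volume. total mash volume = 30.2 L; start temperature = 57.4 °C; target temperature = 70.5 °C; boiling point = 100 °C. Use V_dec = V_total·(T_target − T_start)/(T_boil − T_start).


V_dec = 30.2·(70.5 − 57.4)/(100 − 57.4)

9.2869 L


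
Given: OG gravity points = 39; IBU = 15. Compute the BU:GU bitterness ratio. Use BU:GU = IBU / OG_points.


BU:GU = 15 / 39

0.3846


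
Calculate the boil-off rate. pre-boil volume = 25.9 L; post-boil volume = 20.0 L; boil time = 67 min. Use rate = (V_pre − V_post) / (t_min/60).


rate = (25.9 − 20.0) / (67/60)

5.2836 L/hr


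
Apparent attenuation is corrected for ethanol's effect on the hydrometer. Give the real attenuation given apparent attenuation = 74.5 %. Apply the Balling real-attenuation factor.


RA = AA · 0.8192
RA = 74.5 · 0.8192

61.0304 %


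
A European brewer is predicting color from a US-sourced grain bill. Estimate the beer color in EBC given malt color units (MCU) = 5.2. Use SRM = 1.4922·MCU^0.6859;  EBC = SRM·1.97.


SRM = 1.4922·5.2^0.6859 = 4.6231
EBC = 4.6231·1.97

9.1075 EBC


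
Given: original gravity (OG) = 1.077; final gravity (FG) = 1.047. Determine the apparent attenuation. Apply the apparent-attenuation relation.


AA = (OG − FG)/(OG − 1) · 100
AA = (1.077 − 1.047)/(1.077 − 1) · 100

38.9610 %


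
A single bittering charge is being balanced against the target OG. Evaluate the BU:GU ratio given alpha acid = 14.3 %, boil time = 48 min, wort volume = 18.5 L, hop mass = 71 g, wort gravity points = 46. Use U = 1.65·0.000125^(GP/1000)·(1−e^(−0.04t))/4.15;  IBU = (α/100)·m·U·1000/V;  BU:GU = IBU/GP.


U = 1.65·0.000125^(46/1000)·(1−e^(−0.04·48))/4.15 = 0.2244
IBU = (14.3/100)·71·0.2244·1000/18.5 = 123.1588
BU:GU = 123.1588/46

2.6774


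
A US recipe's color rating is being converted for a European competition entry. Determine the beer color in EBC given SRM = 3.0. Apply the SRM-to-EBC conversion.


EBC = SRM · 1.97
EBC = 3.0 · 1.97

5.9100 EBC


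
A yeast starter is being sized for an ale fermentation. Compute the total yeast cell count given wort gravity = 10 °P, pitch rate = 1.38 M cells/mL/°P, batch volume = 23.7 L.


cells (billions) = rate · V_L · °P
cells = 1.38 · 23.7 · 10

327.0600 billion cells


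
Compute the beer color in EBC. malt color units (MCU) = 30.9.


SRM = 1.4922·MCU^0.6859;  EBC = SRM·1.97
SRM = 1.4922·30.9^0.6859 = 15.6960
EBC = 15.6960·1.97

30.9212 EBC


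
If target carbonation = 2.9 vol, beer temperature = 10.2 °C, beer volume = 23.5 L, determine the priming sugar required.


residual = 14.695·(0.01821 + 0.09011·e^(−0.04·T));  sugar = (target − residual)·4.0·V
residual = 14.695·(0.01821 + 0.09011·e^(−0.04·10.2)) = 1.1481
sugar = (2.9 − 1.1481)·4.0·23.5

164.6750 g


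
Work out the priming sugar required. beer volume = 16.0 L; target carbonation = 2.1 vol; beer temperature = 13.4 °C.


residual = 14.695·(0.01821 + 0.09011·e^(−0.04·T));  sugar = (target − residual)·4.0·V
residual = 14.695·(0.01821 + 0.09011·e^(−0.04·13.4)) = 1.0423
sugar = (2.1 − 1.0423)·4.0·16.0

67.6900 g


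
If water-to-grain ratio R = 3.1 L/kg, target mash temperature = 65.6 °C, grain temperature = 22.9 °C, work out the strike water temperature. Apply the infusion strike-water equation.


T_strike = (0.41/R)·(T_mash − T_grain) + T_mash
T_strike = (0.41/3.1)·(65.6 − 22.9) + 65.6

71.2474 °C


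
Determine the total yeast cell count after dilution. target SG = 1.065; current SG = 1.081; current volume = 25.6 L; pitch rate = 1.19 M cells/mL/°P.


V_w = V·((SG_c−1)/(SG_t−1)−1);  °P = 259 − 259/SG_t;  cells = rate·(V+V_w)·°P
V_w = 25.6·((1.081−1)/(1.065−1)−1) = 6.3015
V_final = 25.6 + 6.3015 = 31.9015
°P = 259 − 259/1.065 = 15.8075
cells = 1.19·31.9015·15.8075

600.0979 billion cells


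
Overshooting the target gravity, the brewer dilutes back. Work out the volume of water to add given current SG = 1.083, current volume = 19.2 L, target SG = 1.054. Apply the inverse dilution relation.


V_water = V·((SG_curr − 1)/(SG_target − 1) − 1)
V_water = 19.2·((1.083 − 1)/(1.054 − 1) − 1)

10.3111 L


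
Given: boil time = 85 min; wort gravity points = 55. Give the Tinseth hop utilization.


U = 1.65·0.000125^(GP/1000) · (1 − e^(−0.04·t))/4.15
bigness = 1.65·0.000125^(55/1000) = 1.0065
boil_factor = (1 − e^(−0.04·85))/4.15 = 0.2329
U = 1.0065 · 0.2329

0.2344


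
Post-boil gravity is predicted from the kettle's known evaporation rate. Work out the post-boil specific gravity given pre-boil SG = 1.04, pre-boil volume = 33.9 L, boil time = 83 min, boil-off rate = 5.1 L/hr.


V_post = V_pre − rate·(t/60);  SG_post = 1 + (SG_pre−1)·V_pre/V_post
V_post = 33.9 − 5.1·(83/60) = 26.8450
SG_post = 1 + (1.04 − 1)·33.9/26.8450

1.0505


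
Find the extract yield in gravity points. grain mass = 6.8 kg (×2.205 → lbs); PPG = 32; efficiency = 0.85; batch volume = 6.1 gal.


points = lbs × PPG × eff / vol
lbs = 6.8 × 2.205 = 14.9940
points = 14.9940 × 32 × 0.85 / 6.1

66.8585 points


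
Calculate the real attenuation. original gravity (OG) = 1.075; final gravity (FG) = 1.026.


AA = (OG−FG)/(OG−1)·100;  RA = AA·0.8192
AA = (1.075 − 1.026)/(1.075 − 1)·100 = 65.3333
RA = 65.3333·0.8192

53.5211 %


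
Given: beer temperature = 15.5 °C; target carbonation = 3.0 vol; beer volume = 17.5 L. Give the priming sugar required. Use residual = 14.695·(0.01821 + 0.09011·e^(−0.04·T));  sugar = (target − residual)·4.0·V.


residual = 14.695·(0.01821 + 0.09011·e^(−0.04·15.5)) = 0.9799
sugar = (3.0 − 0.9799)·4.0·17.5

141.4053 g


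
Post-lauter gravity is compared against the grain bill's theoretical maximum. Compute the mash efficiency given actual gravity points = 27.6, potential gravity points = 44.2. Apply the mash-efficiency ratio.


efficiency = actual / potential × 100
efficiency = 27.6 / 44.2 × 100

62.4434 %


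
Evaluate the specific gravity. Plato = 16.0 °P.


SG = 259/(259 − P)
SG = 259/(259 − 16.0)

1.0658


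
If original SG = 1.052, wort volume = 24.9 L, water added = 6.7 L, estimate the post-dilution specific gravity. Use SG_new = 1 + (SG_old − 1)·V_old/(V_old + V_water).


pts = (1.052 − 1)·1000·24.9/(24.9 + 6.7) = 40.9747
SG_new = 1 + 40.9747/1000

1.0410


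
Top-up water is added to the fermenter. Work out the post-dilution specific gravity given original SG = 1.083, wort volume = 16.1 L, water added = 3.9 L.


SG_new = 1 + (SG_old − 1)·V_old/(V_old + V_water)
pts = (1.083 − 1)·1000·16.1/(16.1 + 3.9) = 66.8150
SG_new = 1 + 66.8150/1000

1.0668


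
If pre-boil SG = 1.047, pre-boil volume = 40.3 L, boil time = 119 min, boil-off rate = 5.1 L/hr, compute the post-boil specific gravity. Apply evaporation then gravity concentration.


V_post = V_pre − rate·(t/60);  SG_post = 1 + (SG_pre−1)·V_pre/V_post
V_post = 40.3 − 5.1·(119/60) = 30.1850
SG_post = 1 + (1.047 − 1)·40.3/30.1850

1.0627


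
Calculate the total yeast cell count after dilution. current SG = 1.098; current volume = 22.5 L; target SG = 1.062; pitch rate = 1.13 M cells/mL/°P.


V_w = V·((SG_c−1)/(SG_t−1)−1);  °P = 259 − 259/SG_t;  cells = rate·(V+V_w)·°P
V_w = 22.5·((1.098−1)/(1.062−1)−1) = 13.0645
V_final = 22.5 + 13.0645 = 35.5645
°P = 259 − 259/1.062 = 15.1205
cells = 1.13·35.5645·15.1205

607.6623 billion cells


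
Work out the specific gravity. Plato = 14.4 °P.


SG = 259/(259 − P)
SG = 259/(259 − 14.4)

1.0589


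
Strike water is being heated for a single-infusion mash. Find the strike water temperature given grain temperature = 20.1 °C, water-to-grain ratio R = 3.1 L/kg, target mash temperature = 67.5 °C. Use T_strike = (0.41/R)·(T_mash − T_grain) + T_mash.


T_strike = (0.41/3.1)·(67.5 − 20.1) + 67.5

73.7690 °C


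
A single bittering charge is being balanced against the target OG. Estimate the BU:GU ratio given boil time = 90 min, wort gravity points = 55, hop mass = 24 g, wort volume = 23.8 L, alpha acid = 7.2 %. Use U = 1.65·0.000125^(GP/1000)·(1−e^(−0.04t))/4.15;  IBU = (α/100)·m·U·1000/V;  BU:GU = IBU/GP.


U = 1.65·0.000125^(55/1000)·(1−e^(−0.04·90))/4.15 = 0.2359
IBU = (7.2/100)·24·0.2359·1000/23.8 = 17.1278
BU:GU = 17.1278/55

0.3114


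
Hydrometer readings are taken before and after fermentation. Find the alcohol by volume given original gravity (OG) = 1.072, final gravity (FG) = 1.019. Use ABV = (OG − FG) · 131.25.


ABV = (1.072 − 1.019) · 131.25

6.9563 % ABV


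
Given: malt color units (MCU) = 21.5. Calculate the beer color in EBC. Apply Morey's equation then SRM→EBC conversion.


SRM = 1.4922·MCU^0.6859;  EBC = SRM·1.97
SRM = 1.4922·21.5^0.6859 = 12.2390
EBC = 12.2390·1.97

24.1109 EBC


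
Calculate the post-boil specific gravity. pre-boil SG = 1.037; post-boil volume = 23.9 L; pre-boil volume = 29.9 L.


SG_post = 1 + (SG_pre − 1)·V_pre/V_post
pts_pre = (1.037 − 1)·1000 = 37.0000
pts_post = 37.0000·29.9/23.9 = 46.2887
SG_post = 1 + 46.2887/1000

1.0463


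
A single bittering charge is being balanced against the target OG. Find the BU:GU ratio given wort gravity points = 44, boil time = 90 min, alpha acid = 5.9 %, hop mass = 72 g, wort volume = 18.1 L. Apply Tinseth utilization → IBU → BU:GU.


U = 1.65·0.000125^(GP/1000)·(1−e^(−0.04t))/4.15;  IBU = (α/100)·m·U·1000/V;  BU:GU = IBU/GP
U = 1.65·0.000125^(44/1000)·(1−e^(−0.04·90))/4.15 = 0.2604
IBU = (5.9/100)·72·0.2604·1000/18.1 = 61.1187
BU:GU = 61.1187/44

1.3891


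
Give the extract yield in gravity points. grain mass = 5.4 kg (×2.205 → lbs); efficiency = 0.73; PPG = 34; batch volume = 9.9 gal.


points = lbs × PPG × eff / vol
lbs = 5.4 × 2.205 = 11.9070
points = 11.9070 × 34 × 0.73 / 9.9

29.8517 points


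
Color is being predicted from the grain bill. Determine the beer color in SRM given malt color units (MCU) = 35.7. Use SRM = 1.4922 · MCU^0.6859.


SRM = 1.4922 · 35.7^0.6859

17.3301 SRM


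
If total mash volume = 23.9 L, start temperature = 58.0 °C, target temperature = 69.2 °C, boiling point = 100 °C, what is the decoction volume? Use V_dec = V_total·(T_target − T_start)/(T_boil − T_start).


V_dec = 23.9·(69.2 − 58.0)/(100 − 58.0)

6.3733 L


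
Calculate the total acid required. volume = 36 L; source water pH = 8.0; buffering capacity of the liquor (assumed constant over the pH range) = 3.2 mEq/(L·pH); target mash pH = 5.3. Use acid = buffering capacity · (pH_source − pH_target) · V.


acid = 3.2 · (8.0 − 5.3) · 36

311.0400 mEq


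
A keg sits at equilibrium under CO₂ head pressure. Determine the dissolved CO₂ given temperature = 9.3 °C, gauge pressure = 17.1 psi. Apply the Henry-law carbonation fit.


vols = (P + 14.695)·(0.01821 + 0.09011·e^(−0.04·T))
vols = (17.1 + 14.695)·(0.01821 + 0.09011·e^(−0.04·9.3))

2.5540 volumes


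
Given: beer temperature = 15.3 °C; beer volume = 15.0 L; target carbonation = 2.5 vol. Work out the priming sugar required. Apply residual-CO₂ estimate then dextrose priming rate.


residual = 14.695·(0.01821 + 0.09011·e^(−0.04·T));  sugar = (target − residual)·4.0·V
residual = 14.695·(0.01821 + 0.09011·e^(−0.04·15.3)) = 0.9856
sugar = (2.5 − 0.9856)·4.0·15.0

90.8613 g


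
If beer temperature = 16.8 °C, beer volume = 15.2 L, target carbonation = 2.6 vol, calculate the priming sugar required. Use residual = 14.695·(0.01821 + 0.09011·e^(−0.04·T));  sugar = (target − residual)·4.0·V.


residual = 14.695·(0.01821 + 0.09011·e^(−0.04·16.8)) = 0.9438
sugar = (2.6 − 0.9438)·4.0·15.2

100.6952 g


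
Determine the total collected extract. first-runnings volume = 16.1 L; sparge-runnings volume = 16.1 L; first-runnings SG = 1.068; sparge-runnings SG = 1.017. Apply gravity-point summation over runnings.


total = Σ (SG_i − 1)·1000·V_i
first = (1.068 − 1)·1000·16.1 = 1094.8000
sparge = (1.017 − 1)·1000·16.1 = 273.7000
total = 1094.8000 + 273.7000

1368.5000 gravity·L


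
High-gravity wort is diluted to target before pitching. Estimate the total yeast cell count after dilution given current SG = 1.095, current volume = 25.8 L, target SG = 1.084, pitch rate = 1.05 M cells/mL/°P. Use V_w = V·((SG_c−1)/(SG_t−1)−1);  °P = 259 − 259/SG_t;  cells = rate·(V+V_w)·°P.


V_w = 25.8·((1.095−1)/(1.084−1)−1) = 3.3786
V_final = 25.8 + 3.3786 = 29.1786
°P = 259 − 259/1.084 = 20.0701
cells = 1.05·29.1786·20.0701

614.8980 billion cells


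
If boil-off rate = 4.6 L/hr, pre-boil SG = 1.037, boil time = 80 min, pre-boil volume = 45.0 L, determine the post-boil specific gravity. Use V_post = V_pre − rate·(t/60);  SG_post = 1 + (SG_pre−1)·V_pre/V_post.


V_post = 45.0 − 4.6·(80/60) = 38.8667
SG_post = 1 + (1.037 − 1)·45.0/38.8667

1.0428


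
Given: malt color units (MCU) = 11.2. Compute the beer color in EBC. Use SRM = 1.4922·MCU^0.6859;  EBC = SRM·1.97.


SRM = 1.4922·11.2^0.6859 = 7.8250
EBC = 7.8250·1.97

15.4153 EBC


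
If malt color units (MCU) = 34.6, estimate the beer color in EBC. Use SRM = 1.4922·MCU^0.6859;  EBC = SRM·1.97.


SRM = 1.4922·34.6^0.6859 = 16.9621
EBC = 16.9621·1.97

33.4153 EBC


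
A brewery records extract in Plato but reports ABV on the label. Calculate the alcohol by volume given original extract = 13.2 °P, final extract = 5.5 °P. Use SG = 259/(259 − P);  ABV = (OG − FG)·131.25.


OG = 259/(259 − 13.2) = 1.0537
FG = 259/(259 − 5.5) = 1.0217
ABV = (1.0537 − 1.0217)·131.25

4.2008 % ABV


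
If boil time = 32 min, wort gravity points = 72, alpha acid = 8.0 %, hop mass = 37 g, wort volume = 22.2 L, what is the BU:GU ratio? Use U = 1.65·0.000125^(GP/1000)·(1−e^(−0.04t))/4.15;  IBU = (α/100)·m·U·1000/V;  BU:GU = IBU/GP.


U = 1.65·0.000125^(72/1000)·(1−e^(−0.04·32))/4.15 = 0.1503
IBU = (8.0/100)·37·0.1503·1000/22.2 = 20.0386
BU:GU = 20.0386/72

0.2783


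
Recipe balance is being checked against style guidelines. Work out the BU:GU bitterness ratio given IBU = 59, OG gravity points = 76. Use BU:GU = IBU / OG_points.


BU:GU = 59 / 76

0.7763


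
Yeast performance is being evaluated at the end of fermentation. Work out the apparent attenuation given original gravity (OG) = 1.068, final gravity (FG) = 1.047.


AA = (OG − FG)/(OG − 1) · 100
AA = (1.068 − 1.047)/(1.068 − 1) · 100

30.8824 %


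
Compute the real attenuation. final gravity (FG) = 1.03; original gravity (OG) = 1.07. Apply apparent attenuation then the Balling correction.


AA = (OG−FG)/(OG−1)·100;  RA = AA·0.8192
AA = (1.07 − 1.03)/(1.07 − 1)·100 = 57.1429
RA = 57.1429·0.8192

46.8114 %


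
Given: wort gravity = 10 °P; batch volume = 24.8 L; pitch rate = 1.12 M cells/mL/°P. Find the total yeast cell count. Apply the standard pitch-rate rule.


cells (billions) = rate · V_L · °P
cells = 1.12 · 24.8 · 10

277.7600 billion cells


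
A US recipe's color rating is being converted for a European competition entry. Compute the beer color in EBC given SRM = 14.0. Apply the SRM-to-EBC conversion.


EBC = SRM · 1.97
EBC = 14.0 · 1.97

27.5800 EBC


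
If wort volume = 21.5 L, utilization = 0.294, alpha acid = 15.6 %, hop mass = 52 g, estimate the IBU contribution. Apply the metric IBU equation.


IBU = (α/100)·mass·U·1000 / V
IBU = (15.6/100)·52·0.294·1000 / 21.5

110.9269 IBU


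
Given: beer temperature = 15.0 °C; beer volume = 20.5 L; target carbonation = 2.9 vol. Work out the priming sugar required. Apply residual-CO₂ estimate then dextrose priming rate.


residual = 14.695·(0.01821 + 0.09011·e^(−0.04·T));  sugar = (target − residual)·4.0·V
residual = 14.695·(0.01821 + 0.09011·e^(−0.04·15.0)) = 0.9943
sugar = (2.9 − 0.9943)·4.0·20.5

156.2663 g


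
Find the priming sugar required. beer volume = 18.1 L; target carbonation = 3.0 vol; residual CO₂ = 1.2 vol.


sugar = (target − residual)·4.0·V
sugar = (3.0 − 1.2)·4.0·18.1

130.3200 g


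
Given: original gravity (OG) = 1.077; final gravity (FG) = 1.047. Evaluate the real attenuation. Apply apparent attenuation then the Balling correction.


AA = (OG−FG)/(OG−1)·100;  RA = AA·0.8192
AA = (1.077 − 1.047)/(1.077 − 1)·100 = 38.9610
RA = 38.9610·0.8192

31.9169 %


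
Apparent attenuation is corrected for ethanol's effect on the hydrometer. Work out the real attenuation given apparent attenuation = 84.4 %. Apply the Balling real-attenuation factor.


RA = AA · 0.8192
RA = 84.4 · 0.8192

69.1405 %


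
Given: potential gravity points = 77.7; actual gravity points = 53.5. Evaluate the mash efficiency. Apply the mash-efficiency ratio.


efficiency = actual / potential × 100
efficiency = 53.5 / 77.7 × 100

68.8546 %


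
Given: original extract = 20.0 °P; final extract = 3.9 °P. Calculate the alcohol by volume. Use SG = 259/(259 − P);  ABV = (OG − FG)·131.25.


OG = 259/(259 − 20.0) = 1.0837
FG = 259/(259 − 3.9) = 1.0153
ABV = (1.0837 − 1.0153)·131.25

8.9767 % ABV


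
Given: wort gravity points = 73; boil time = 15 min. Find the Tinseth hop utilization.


U = 1.65·0.000125^(GP/1000) · (1 − e^(−0.04·t))/4.15
bigness = 1.65·0.000125^(73/1000) = 0.8562
boil_factor = (1 − e^(−0.04·15))/4.15 = 0.1087
U = 0.8562 · 0.1087

0.0931


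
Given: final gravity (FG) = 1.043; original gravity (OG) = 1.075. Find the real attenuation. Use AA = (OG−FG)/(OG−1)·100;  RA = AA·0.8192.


AA = (1.075 − 1.043)/(1.075 − 1)·100 = 42.6667
RA = 42.6667·0.8192

34.9525 %


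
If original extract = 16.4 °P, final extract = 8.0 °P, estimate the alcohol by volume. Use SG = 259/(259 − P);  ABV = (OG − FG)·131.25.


OG = 259/(259 − 16.4) = 1.0676
FG = 259/(259 − 8.0) = 1.0319
ABV = (1.0676 − 1.0319)·131.25

4.6894 % ABV


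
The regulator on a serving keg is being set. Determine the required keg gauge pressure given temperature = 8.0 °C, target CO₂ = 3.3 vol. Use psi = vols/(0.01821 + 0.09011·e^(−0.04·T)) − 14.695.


psi = 3.3/(0.01821 + 0.09011·e^(−0.04·8.0)) − 14.695

24.7583 psi


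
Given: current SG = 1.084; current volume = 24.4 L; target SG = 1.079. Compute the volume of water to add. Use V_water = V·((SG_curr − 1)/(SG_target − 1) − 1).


V_water = 24.4·((1.084 − 1)/(1.079 − 1) − 1)

1.5443 L


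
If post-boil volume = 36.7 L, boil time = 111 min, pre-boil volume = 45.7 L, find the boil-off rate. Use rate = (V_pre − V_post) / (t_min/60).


rate = (45.7 − 36.7) / (111/60)

4.8649 L/hr


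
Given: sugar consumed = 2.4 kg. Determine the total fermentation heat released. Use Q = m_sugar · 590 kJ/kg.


Q = 2.4 · 590

1416.0000 kJ
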